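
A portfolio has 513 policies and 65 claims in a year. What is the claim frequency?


frequency = claims / policies
= 65 / 513
= 0.1267


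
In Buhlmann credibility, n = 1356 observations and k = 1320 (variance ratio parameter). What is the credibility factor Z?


Z = n / (n + k)
= 1356 / (1356 + 1320)
= 1356 / 2676
= 0.5067


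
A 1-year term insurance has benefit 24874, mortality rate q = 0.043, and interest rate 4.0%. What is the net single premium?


NSP = benefit * q * v
v = 1/(1+i) = 0.961538
NSP = 24874 * 0.043 * 0.961538
= 1028.4442


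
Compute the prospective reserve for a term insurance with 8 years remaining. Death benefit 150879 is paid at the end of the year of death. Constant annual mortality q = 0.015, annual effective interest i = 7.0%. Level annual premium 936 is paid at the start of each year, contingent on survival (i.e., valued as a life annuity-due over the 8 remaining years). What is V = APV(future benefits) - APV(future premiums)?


v = 1/(1+i) = 0.934579
APV(future benefits) per unit = sum_{k=0}^{7} k_p_x * q * v^(k+1) = 0.08546
APV(future benefits) = 150879 * 0.08546 = 12894.1183
Life annuity-due factor ä_{x:8} = sum_{k=0}^{7} k_p_x * v^k = 6.096146
APV(future premiums) = 936 * 6.096146 = 5705.9928
V = 12894.1183 - 5705.9928
= 7188.1255


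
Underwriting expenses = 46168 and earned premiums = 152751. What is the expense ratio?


Expense ratio = expenses / premiums
= 46168 / 152751
= 0.3022


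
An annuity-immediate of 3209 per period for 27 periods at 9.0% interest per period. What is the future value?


FV = PMT * ((1+i)^n - 1) / i
= 3209 * ((1.09)^27 - 1) / 0.09
= 3209 * (10.245082 - 1) / 0.09
= 329638.5396


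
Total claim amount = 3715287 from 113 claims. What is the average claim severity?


severity = total / number
= 3715287 / 113
= 32878.646


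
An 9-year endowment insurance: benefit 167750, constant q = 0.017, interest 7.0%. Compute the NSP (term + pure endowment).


Term component = 17498.8586
Pure endowment = 9_p_x * v^9 * benefit = 0.857002 * 0.543934 * 167750 = 78197.0177
NSP = 95695.8763


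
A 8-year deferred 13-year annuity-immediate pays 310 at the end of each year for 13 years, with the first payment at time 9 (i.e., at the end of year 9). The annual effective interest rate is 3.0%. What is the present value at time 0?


PV at time 8 of the 13-year annuity-immediate:
a_n = 310 * (1-(1+0.03)^(-13))/0.03 = 3296.8362
Discount back 8 years to time 0:
PV = 3296.8362 * (1+0.03)^(-8)
= 3296.8362 * 0.789409
= 2602.5529


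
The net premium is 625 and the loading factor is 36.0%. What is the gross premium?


Gross = net * (1 + loading)
= 625 * (1 + 0.36)
= 625 * 1.36
= 850.0


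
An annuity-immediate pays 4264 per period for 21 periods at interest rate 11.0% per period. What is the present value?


PV = PMT * (1 - (1+i)^(-n)) / i
= 4264 * (1 - (1+0.11)^(-21)) / 0.11
= 4264 * (1 - 0.111742) / 0.11
= 4264 * 8.07507
= 34432.1001


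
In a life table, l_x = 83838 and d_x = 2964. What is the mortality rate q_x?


q_x = d_x / l_x
= 2964 / 83838
= 0.0354


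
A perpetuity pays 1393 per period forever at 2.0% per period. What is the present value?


PV = PMT / i
= 1393 / 0.02
= 69650.0


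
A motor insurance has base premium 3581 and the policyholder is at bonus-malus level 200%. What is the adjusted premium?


adjusted = base * BM_level / 100
= 3581 * 200 / 100
= 3581 * 2.0
= 7162.0


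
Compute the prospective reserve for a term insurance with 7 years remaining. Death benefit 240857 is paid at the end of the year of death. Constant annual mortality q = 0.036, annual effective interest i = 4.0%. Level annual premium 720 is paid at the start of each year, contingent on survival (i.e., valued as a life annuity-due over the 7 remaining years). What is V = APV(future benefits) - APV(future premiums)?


v = 1/(1+i) = 0.961538
APV(future benefits) per unit = sum_{k=0}^{6} k_p_x * q * v^(k+1) = 0.195204
APV(future benefits) = 240857 * 0.195204 = 47016.1831
Life annuity-due factor ä_{x:7} = sum_{k=0}^{6} k_p_x * v^k = 5.639219
APV(future premiums) = 720 * 5.639219 = 4060.2374
V = 47016.1831 - 4060.2374
= 42955.9457


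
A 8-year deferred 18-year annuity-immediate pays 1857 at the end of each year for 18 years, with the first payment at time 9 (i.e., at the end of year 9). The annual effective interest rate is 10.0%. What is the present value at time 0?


PV at time 8 of the 18-year annuity-immediate:
a_n = 1857 * (1-(1+0.1)^(-18))/0.1 = 15230.0223
Discount back 8 years to time 0:
PV = 15230.0223 * (1+0.1)^(-8)
= 15230.0223 * 0.466507
= 7104.9178


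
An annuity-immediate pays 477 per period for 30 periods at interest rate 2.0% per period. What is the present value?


PV = PMT * (1 - (1+i)^(-n)) / i
= 477 * (1 - (1+0.02)^(-30)) / 0.02
= 477 * (1 - 0.552071) / 0.02
= 477 * 22.396456
= 10683.1093


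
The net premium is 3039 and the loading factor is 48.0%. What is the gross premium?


Gross = net * (1 + loading)
= 3039 * (1 + 0.48)
= 3039 * 1.48
= 4497.72


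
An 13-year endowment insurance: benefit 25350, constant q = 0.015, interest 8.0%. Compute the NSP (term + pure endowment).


Term component = 2793.4047
Pure endowment = 13_p_x * v^13 * benefit = 0.82162 * 0.367698 * 25350 = 7658.4369
NSP = 10451.8416


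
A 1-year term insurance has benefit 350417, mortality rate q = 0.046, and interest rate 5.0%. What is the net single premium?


NSP = benefit * q * v
v = 1/(1+i) = 0.952381
NSP = 350417 * 0.046 * 0.952381
= 15351.6019


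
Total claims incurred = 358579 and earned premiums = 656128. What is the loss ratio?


Loss ratio = claims / premiums
= 358579 / 656128
= 0.5465


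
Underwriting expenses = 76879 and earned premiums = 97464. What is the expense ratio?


Expense ratio = expenses / premiums
= 76879 / 97464
= 0.7888


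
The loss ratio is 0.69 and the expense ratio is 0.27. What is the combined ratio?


Combined ratio = loss ratio + expense ratio
= 0.69 + 0.27
= 0.96


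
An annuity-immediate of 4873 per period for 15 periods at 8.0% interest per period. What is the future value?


FV = PMT * ((1+i)^n - 1) / i
= 4873 * ((1.08)^15 - 1) / 0.08
= 4873 * (3.172169 - 1) / 0.08
= 132312.2512


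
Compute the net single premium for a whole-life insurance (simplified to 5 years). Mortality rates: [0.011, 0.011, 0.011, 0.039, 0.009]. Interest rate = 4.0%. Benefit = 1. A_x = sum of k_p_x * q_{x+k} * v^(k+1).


v = 0.961538
Year 0: k_p_x=1.0, q=0.011, term=0.010577
Year 1: k_p_x=0.989, q=0.011, term=0.010058
Year 2: k_p_x=0.978121, q=0.011, term=0.009565
Year 3: k_p_x=0.967362, q=0.039, term=0.032249
Year 4: k_p_x=0.929635, q=0.009, term=0.006877
A_x = 0.0693


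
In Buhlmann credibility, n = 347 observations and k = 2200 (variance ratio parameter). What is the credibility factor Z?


Z = n / (n + k)
= 347 / (347 + 2200)
= 347 / 2547
= 0.1362


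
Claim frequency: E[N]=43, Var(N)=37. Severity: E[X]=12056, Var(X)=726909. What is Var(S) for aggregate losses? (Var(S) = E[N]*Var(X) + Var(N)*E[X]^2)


Var(S) = E[N]*Var(X) + Var(N)*E[X]^2
= 43*726909 + 37*12056^2
= 31257087 + 5377844032
= 5.4091e+09


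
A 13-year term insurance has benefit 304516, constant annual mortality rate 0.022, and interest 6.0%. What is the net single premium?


NSP = benefit * sum_{k=0}^{n-1} k_p_x * q * v^(k+1)
With constant q=0.022, v=0.943396
Sum = 0.174096
NSP = 304516 * 0.174096
= 53014.88


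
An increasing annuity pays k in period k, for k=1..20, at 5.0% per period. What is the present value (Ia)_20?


(Ia)_n = sum_{k=1}^{n} k * v^k, v = 1/(1+i)
v = 0.952381
Sum computed term by term:
(Ia)_20 = 110.9506


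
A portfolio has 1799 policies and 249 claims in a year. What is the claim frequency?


frequency = claims / policies
= 249 / 1799
= 0.1384


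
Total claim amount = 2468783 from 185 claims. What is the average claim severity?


severity = total / number
= 2468783 / 185
= 13344.773


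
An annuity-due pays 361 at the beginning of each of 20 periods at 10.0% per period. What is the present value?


PV_due = PMT * (1-(1+i)^(-n))/i * (1+i)
PV_immediate = 3073.3965
PV_due = 3073.3965 * 1.1
= 3380.7362


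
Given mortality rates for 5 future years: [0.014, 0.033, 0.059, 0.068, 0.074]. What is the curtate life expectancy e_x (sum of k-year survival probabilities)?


e_x = sum_{k=1}^{n} k_p_x
k_p_x values:
  1_p_x = 0.986
  2_p_x = 0.953462
  3_p_x = 0.897208
  4_p_x = 0.836198
  5_p_x = 0.774319
e_x = 4.4472


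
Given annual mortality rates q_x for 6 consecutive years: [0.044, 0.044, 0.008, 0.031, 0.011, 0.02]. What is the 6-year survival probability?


p_k = 1 - q_k for each year
Survival = product of (1 - q_k)
= 0.956 * 0.956 * 0.992 * 0.969 * 0.989 * 0.98
= 0.8515


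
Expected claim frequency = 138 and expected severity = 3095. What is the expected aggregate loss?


E[S] = E[N] * E[X]
= 138 * 3095
= 427110


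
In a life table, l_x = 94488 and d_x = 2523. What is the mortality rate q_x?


q_x = d_x / l_x
= 2523 / 94488
= 0.0267


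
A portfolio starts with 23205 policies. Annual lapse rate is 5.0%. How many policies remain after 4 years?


remaining = initial * (1 - lapse)^years
= 23205 * (1 - 0.05)^4
= 23205 * 0.814506
= 18900.6175


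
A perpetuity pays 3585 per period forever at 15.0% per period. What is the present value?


PV = PMT / i
= 3585 / 0.15
= 23900.0


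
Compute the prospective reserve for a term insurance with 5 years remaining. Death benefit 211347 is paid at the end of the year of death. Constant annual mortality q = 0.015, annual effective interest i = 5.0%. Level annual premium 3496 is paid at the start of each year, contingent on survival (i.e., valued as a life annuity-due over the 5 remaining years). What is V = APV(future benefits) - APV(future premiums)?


v = 1/(1+i) = 0.952381
APV(future benefits) per unit = sum_{k=0}^{4} k_p_x * q * v^(k+1) = 0.063116
APV(future benefits) = 211347 * 0.063116 = 13339.3256
Life annuity-due factor ä_{x:5} = sum_{k=0}^{4} k_p_x * v^k = 4.418103
APV(future premiums) = 3496 * 4.418103 = 15445.6878
V = 13339.3256 - 15445.6878
= -2106.3621


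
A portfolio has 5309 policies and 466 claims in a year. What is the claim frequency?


frequency = claims / policies
= 466 / 5309
= 0.0878


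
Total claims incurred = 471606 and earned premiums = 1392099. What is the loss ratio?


Loss ratio = claims / premiums
= 471606 / 1392099
= 0.3388


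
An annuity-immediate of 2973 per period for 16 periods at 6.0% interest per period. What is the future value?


FV = PMT * ((1+i)^n - 1) / i
= 2973 * ((1.06)^16 - 1) / 0.06
= 2973 * (2.540352 - 1) / 0.06
= 76324.426


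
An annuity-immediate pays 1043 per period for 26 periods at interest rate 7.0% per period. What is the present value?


PV = PMT * (1 - (1+i)^(-n)) / i
= 1043 * (1 - (1+0.07)^(-26)) / 0.07
= 1043 * (1 - 0.172195) / 0.07
= 1043 * 11.825779
= 12334.2872


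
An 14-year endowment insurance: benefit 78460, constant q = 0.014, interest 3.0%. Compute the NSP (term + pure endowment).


Term component = 11416.4164
Pure endowment = 14_p_x * v^14 * benefit = 0.820875 * 0.661118 * 78460 = 42579.8343
NSP = 53996.2507


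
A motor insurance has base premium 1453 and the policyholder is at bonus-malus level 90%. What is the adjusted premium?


adjusted = base * BM_level / 100
= 1453 * 90 / 100
= 1453 * 0.9
= 1307.7


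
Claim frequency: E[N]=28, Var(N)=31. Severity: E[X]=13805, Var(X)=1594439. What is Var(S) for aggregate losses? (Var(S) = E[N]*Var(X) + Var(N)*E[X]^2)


Var(S) = E[N]*Var(X) + Var(N)*E[X]^2
= 28*1594439 + 31*13805^2
= 44644292 + 5907918775
= 5.9526e+09


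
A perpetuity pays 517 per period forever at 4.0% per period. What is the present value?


PV = PMT / i
= 517 / 0.04
= 12925.0


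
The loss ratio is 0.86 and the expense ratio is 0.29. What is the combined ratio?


Combined ratio = loss ratio + expense ratio
= 0.86 + 0.29
= 1.15


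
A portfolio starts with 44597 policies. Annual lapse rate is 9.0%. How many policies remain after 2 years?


remaining = initial * (1 - lapse)^years
= 44597 * (1 - 0.09)^2
= 44597 * 0.8281
= 36930.7757


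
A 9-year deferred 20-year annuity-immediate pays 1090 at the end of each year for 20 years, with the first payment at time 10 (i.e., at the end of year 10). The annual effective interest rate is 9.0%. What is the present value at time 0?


PV at time 9 of the 20-year annuity-immediate:
a_n = 1090 * (1-(1+0.09)^(-20))/0.09 = 9950.1148
Discount back 9 years to time 0:
PV = 9950.1148 * (1+0.09)^(-9)
= 9950.1148 * 0.460428
= 4581.3093


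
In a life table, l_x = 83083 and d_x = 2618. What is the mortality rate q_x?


q_x = d_x / l_x
= 2618 / 83083
= 0.0315


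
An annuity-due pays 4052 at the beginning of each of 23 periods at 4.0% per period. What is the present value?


PV_due = PMT * (1-(1+i)^(-n))/i * (1+i)
PV_immediate = 60199.9224
PV_due = 60199.9224 * 1.04
= 62607.9193


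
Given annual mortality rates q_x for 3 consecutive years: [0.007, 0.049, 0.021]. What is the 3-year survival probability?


p_k = 1 - q_k for each year
Survival = product of (1 - q_k)
= 0.993 * 0.951 * 0.979
= 0.9245


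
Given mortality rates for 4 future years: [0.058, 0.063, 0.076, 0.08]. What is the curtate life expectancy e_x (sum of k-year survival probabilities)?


e_x = sum_{k=1}^{n} k_p_x
k_p_x values:
  1_p_x = 0.942
  2_p_x = 0.882654
  3_p_x = 0.815572
  4_p_x = 0.750327
e_x = 3.3906


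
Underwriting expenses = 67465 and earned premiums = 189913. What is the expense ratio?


Expense ratio = expenses / premiums
= 67465 / 189913
= 0.3552


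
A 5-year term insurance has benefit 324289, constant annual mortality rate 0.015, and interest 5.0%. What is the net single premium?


NSP = benefit * sum_{k=0}^{n-1} k_p_x * q * v^(k+1)
With constant q=0.015, v=0.952381
Sum = 0.063116
NSP = 324289 * 0.063116
= 20467.7453


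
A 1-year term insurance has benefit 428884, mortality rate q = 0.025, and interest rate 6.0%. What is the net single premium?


NSP = benefit * q * v
v = 1/(1+i) = 0.943396
NSP = 428884 * 0.025 * 0.943396
= 10115.1887


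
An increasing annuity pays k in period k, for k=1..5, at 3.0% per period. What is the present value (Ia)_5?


(Ia)_n = sum_{k=1}^{n} k * v^k, v = 1/(1+i)
v = 0.970874
Sum computed term by term:
(Ia)_5 = 13.4685


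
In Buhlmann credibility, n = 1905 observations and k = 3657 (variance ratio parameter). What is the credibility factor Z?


Z = n / (n + k)
= 1905 / (1905 + 3657)
= 1905 / 5562
= 0.3425


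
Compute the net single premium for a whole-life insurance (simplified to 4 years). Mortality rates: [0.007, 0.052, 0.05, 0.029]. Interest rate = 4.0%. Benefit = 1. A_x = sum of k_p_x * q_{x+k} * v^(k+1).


v = 0.961538
Year 0: k_p_x=1.0, q=0.007, term=0.006731
Year 1: k_p_x=0.993, q=0.052, term=0.04774
Year 2: k_p_x=0.941364, q=0.05, term=0.041843
Year 3: k_p_x=0.894296, q=0.029, term=0.022169
A_x = 0.1185


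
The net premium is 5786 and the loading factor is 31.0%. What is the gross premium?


Gross = net * (1 + loading)
= 5786 * (1 + 0.31)
= 5786 * 1.31
= 7579.66


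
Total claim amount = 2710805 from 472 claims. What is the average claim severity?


severity = total / number
= 2710805 / 472
= 5743.2309


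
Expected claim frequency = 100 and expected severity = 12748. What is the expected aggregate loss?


E[S] = E[N] * E[X]
= 100 * 12748
= 1.2748e+06


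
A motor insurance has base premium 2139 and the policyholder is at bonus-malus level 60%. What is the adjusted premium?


adjusted = base * BM_level / 100
= 2139 * 60 / 100
= 2139 * 0.6
= 1283.4


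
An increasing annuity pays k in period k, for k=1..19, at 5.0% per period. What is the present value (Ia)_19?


(Ia)_n = sum_{k=1}^{n} k * v^k, v = 1/(1+i)
v = 0.952381
Sum computed term by term:
(Ia)_19 = 103.4128


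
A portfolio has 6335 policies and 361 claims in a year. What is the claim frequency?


frequency = claims / policies
= 361 / 6335
= 0.057


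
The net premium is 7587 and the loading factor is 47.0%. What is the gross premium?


Gross = net * (1 + loading)
= 7587 * (1 + 0.47)
= 7587 * 1.47
= 11152.89


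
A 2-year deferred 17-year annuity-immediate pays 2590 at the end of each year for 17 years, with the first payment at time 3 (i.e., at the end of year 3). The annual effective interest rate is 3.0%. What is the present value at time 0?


PV at time 2 of the 17-year annuity-immediate:
a_n = 2590 * (1-(1+0.03)^(-17))/0.03 = 34100.2468
Discount back 2 years to time 0:
PV = 34100.2468 * (1+0.03)^(-2)
= 34100.2468 * 0.942596
= 32142.7532


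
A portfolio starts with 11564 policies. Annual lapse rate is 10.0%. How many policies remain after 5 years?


remaining = initial * (1 - lapse)^years
= 11564 * (1 - 0.1)^5
= 11564 * 0.59049
= 6828.4264


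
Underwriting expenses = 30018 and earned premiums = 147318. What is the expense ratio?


Expense ratio = expenses / premiums
= 30018 / 147318
= 0.2038


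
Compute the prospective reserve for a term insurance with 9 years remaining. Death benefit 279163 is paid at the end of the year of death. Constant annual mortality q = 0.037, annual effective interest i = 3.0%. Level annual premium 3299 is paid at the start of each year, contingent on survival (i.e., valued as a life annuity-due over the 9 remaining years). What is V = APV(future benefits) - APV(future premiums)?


v = 1/(1+i) = 0.970874
APV(future benefits) per unit = sum_{k=0}^{8} k_p_x * q * v^(k+1) = 0.25078
APV(future benefits) = 279163 * 0.25078 = 70008.3986
Life annuity-due factor ä_{x:9} = sum_{k=0}^{8} k_p_x * v^k = 6.981163
APV(future premiums) = 3299 * 6.981163 = 23030.8572
V = 70008.3986 - 23030.8572
= 46977.5414


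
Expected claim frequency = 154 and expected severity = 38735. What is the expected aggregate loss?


E[S] = E[N] * E[X]
= 154 * 38735
= 5.9652e+06


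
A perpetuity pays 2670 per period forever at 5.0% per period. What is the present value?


PV = PMT / i
= 2670 / 0.05
= 53400.0


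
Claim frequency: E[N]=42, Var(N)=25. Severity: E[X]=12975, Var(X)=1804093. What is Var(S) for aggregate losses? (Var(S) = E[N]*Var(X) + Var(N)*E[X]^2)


Var(S) = E[N]*Var(X) + Var(N)*E[X]^2
= 42*1804093 + 25*12975^2
= 75771906 + 4208765625
= 4.2845e+09


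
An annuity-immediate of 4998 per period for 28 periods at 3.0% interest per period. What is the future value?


FV = PMT * ((1+i)^n - 1) / i
= 4998 * ((1.03)^28 - 1) / 0.03
= 4998 * (2.287928 - 1) / 0.03
= 214568.7508


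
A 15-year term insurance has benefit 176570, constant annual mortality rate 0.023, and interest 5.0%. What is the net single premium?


NSP = benefit * sum_{k=0}^{n-1} k_p_x * q * v^(k+1)
With constant q=0.023, v=0.952381
Sum = 0.208167
NSP = 176570 * 0.208167
= 36756.0396


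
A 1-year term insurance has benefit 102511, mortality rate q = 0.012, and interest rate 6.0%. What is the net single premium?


NSP = benefit * q * v
v = 1/(1+i) = 0.943396
NSP = 102511 * 0.012 * 0.943396
= 1160.5019


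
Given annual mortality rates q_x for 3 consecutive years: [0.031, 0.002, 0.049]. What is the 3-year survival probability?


p_k = 1 - q_k for each year
Survival = product of (1 - q_k)
= 0.969 * 0.998 * 0.951
= 0.9197


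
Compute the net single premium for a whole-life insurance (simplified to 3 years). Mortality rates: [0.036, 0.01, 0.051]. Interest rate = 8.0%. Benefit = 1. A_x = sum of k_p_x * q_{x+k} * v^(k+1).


v = 0.925926
Year 0: k_p_x=1.0, q=0.036, term=0.033333
Year 1: k_p_x=0.964, q=0.01, term=0.008265
Year 2: k_p_x=0.95436, q=0.051, term=0.038638
A_x = 0.0802


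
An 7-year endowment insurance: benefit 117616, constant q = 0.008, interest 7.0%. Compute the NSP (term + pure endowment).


Term component = 4961.5657
Pure endowment = 7_p_x * v^7 * benefit = 0.945326 * 0.62275 * 117616 = 69240.7346
NSP = 74202.3003


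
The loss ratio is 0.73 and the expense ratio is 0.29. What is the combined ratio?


Combined ratio = loss ratio + expense ratio
= 0.73 + 0.29
= 1.02


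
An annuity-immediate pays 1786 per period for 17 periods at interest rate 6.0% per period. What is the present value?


PV = PMT * (1 - (1+i)^(-n)) / i
= 1786 * (1 - (1+0.06)^(-17)) / 0.06
= 1786 * (1 - 0.371364) / 0.06
= 1786 * 10.47726
= 18712.3858


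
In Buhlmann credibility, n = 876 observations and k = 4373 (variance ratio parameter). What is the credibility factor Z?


Z = n / (n + k)
= 876 / (876 + 4373)
= 876 / 5249
= 0.1669


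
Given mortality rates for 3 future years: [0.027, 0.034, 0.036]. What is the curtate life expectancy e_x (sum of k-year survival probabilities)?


e_x = sum_{k=1}^{n} k_p_x
k_p_x values:
  1_p_x = 0.973
  2_p_x = 0.939918
  3_p_x = 0.906081
e_x = 2.819


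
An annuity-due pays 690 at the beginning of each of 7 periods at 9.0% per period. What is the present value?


PV_due = PMT * (1-(1+i)^(-n))/i * (1+i)
PV_immediate = 3472.7375
PV_due = 3472.7375 * 1.09
= 3785.2838


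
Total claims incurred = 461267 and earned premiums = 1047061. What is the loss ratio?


Loss ratio = claims / premiums
= 461267 / 1047061
= 0.4405


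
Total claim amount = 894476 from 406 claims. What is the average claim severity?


severity = total / number
= 894476 / 406
= 2203.1429


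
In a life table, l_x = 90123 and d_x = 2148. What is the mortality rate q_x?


q_x = d_x / l_x
= 2148 / 90123
= 0.0238


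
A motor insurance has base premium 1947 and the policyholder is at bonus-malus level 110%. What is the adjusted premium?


adjusted = base * BM_level / 100
= 1947 * 110 / 100
= 1947 * 1.1
= 2141.7


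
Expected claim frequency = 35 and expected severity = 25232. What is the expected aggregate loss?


E[S] = E[N] * E[X]
= 35 * 25232
= 883120


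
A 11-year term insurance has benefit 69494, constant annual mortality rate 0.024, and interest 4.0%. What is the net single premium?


NSP = benefit * sum_{k=0}^{n-1} k_p_x * q * v^(k+1)
With constant q=0.024, v=0.961538
Sum = 0.188528
NSP = 69494 * 0.188528
= 13101.5976


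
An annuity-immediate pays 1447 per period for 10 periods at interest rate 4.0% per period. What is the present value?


PV = PMT * (1 - (1+i)^(-n)) / i
= 1447 * (1 - (1+0.04)^(-10)) / 0.04
= 1447 * (1 - 0.675564) / 0.04
= 1447 * 8.110896
= 11736.4662


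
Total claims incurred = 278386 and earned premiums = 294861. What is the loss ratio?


Loss ratio = claims / premiums
= 278386 / 294861
= 0.9441


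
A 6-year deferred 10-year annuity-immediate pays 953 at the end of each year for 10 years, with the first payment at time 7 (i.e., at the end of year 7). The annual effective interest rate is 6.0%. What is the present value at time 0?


PV at time 6 of the 10-year annuity-immediate:
a_n = 953 * (1-(1+0.06)^(-10))/0.06 = 7014.163
Discount back 6 years to time 0:
PV = 7014.163 * (1+0.06)^(-6)
= 7014.163 * 0.704961
= 4944.7081


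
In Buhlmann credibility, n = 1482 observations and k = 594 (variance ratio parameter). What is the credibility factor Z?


Z = n / (n + k)
= 1482 / (1482 + 594)
= 1482 / 2076
= 0.7139


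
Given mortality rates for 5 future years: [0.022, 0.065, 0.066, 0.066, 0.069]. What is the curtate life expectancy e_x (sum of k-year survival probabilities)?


e_x = sum_{k=1}^{n} k_p_x
k_p_x values:
  1_p_x = 0.978
  2_p_x = 0.91443
  3_p_x = 0.854078
  4_p_x = 0.797708
  5_p_x = 0.742667
e_x = 4.2869


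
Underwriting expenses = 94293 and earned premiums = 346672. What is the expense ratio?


Expense ratio = expenses / premiums
= 94293 / 346672
= 0.272


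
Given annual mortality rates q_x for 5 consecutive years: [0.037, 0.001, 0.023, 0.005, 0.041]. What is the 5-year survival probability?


p_k = 1 - q_k for each year
Survival = product of (1 - q_k)
= 0.963 * 0.999 * 0.977 * 0.995 * 0.959
= 0.8969


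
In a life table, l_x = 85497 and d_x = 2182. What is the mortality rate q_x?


q_x = d_x / l_x
= 2182 / 85497
= 0.0255


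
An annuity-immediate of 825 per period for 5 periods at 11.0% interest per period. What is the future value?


FV = PMT * ((1+i)^n - 1) / i
= 825 * ((1.11)^5 - 1) / 0.11
= 825 * (1.685058 - 1) / 0.11
= 5137.9362


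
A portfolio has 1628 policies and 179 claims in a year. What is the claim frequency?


frequency = claims / policies
= 179 / 1628
= 0.11


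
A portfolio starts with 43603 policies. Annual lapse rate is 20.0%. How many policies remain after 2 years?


remaining = initial * (1 - lapse)^years
= 43603 * (1 - 0.2)^2
= 43603 * 0.64
= 27905.92


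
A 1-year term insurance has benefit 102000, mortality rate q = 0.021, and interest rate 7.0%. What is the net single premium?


NSP = benefit * q * v
v = 1/(1+i) = 0.934579
NSP = 102000 * 0.021 * 0.934579
= 2001.8692


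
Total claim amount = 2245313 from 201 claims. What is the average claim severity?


severity = total / number
= 2245313 / 201
= 11170.7114


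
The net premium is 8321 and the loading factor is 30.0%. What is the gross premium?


Gross = net * (1 + loading)
= 8321 * (1 + 0.3)
= 8321 * 1.3
= 10817.3


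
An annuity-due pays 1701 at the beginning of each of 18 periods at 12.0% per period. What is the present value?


PV_due = PMT * (1-(1+i)^(-n))/i * (1+i)
PV_immediate = 12331.6888
PV_due = 12331.6888 * 1.12
= 13811.4915


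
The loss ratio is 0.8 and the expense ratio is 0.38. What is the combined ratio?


Combined ratio = loss ratio + expense ratio
= 0.8 + 0.38
= 1.18


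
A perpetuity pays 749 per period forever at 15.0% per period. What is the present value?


PV = PMT / i
= 749 / 0.15
= 4993.3333


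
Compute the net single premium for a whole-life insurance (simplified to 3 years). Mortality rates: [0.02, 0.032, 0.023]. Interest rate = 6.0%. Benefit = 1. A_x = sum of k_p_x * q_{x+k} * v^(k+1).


v = 0.943396
Year 0: k_p_x=1.0, q=0.02, term=0.018868
Year 1: k_p_x=0.98, q=0.032, term=0.02791
Year 2: k_p_x=0.94864, q=0.023, term=0.018319
A_x = 0.0651


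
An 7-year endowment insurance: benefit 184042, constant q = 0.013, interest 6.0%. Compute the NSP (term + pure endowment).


Term component = 12885.4424
Pure endowment = 7_p_x * v^7 * benefit = 0.912473 * 0.665057 * 184042 = 111685.2848
NSP = 124570.7272


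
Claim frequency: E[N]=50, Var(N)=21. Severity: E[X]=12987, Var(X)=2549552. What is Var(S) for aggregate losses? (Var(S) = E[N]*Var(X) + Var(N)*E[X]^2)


Var(S) = E[N]*Var(X) + Var(N)*E[X]^2
= 50*2549552 + 21*12987^2
= 127477600 + 3541905549
= 3.6694e+09


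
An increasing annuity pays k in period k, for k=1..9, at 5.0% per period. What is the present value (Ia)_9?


(Ia)_n = sum_{k=1}^{n} k * v^k, v = 1/(1+i)
v = 0.952381
Sum computed term by term:
(Ia)_9 = 33.2347


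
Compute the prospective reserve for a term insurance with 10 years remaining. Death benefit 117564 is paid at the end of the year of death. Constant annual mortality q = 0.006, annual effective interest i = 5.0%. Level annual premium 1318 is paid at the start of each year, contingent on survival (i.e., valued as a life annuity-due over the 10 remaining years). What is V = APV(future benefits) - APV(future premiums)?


v = 1/(1+i) = 0.952381
APV(future benefits) per unit = sum_{k=0}^{9} k_p_x * q * v^(k+1) = 0.045208
APV(future benefits) = 117564 * 0.045208 = 5314.8511
Life annuity-due factor ä_{x:10} = sum_{k=0}^{9} k_p_x * v^k = 7.911427
APV(future premiums) = 1318 * 7.911427 = 10427.2602
V = 5314.8511 - 10427.2602
= -5112.409


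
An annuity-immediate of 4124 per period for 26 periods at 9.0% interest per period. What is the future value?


FV = PMT * ((1+i)^n - 1) / i
= 4124 * ((1.09)^26 - 1) / 0.09
= 4124 * (9.399158 - 1) / 0.09
= 384868.0807


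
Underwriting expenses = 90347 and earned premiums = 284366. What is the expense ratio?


Expense ratio = expenses / premiums
= 90347 / 284366
= 0.3177


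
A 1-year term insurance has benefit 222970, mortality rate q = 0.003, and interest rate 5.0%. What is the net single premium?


NSP = benefit * q * v
v = 1/(1+i) = 0.952381
NSP = 222970 * 0.003 * 0.952381
= 637.0571


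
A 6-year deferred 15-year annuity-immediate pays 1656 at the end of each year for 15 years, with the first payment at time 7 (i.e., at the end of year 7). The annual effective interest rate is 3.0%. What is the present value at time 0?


PV at time 6 of the 15-year annuity-immediate:
a_n = 1656 * (1-(1+0.03)^(-15))/0.03 = 19769.2205
Discount back 6 years to time 0:
PV = 19769.2205 * (1+0.03)^(-6)
= 19769.2205 * 0.837484
= 16556.4109


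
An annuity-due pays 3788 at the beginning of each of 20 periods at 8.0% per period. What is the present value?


PV_due = PMT * (1-(1+i)^(-n))/i * (1+i)
PV_immediate = 37191.1424
PV_due = 37191.1424 * 1.08
= 40166.4338


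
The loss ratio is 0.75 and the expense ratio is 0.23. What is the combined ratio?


Combined ratio = loss ratio + expense ratio
= 0.75 + 0.23
= 0.98


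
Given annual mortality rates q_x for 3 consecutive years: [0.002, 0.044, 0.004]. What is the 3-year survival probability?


p_k = 1 - q_k for each year
Survival = product of (1 - q_k)
= 0.998 * 0.956 * 0.996
= 0.9503


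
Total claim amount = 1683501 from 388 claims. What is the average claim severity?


severity = total / number
= 1683501 / 388
= 4338.9201


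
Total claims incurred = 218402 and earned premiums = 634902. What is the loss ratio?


Loss ratio = claims / premiums
= 218402 / 634902
= 0.344


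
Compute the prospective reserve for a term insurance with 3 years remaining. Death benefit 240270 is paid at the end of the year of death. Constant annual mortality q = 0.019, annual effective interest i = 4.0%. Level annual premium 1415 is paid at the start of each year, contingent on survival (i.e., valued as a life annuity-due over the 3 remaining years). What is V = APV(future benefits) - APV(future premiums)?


v = 1/(1+i) = 0.961538
APV(future benefits) per unit = sum_{k=0}^{2} k_p_x * q * v^(k+1) = 0.051757
APV(future benefits) = 240270 * 0.051757 = 12435.7041
Life annuity-due factor ä_{x:3} = sum_{k=0}^{2} k_p_x * v^k = 2.833026
APV(future premiums) = 1415 * 2.833026 = 4008.7319
V = 12435.7041 - 4008.7319
= 8426.9723


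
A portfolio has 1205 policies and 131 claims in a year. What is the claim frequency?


frequency = claims / policies
= 131 / 1205
= 0.1087


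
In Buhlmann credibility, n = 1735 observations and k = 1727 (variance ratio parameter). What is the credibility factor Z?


Z = n / (n + k)
= 1735 / (1735 + 1727)
= 1735 / 3462
= 0.5012


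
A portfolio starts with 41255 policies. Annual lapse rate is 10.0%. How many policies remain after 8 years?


remaining = initial * (1 - lapse)^years
= 41255 * (1 - 0.1)^8
= 41255 * 0.430467
= 17758.9247


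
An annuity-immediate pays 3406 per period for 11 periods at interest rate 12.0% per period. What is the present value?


PV = PMT * (1 - (1+i)^(-n)) / i
= 3406 * (1 - (1+0.12)^(-11)) / 0.12
= 3406 * (1 - 0.287476) / 0.12
= 3406 * 5.937699
= 20223.8032


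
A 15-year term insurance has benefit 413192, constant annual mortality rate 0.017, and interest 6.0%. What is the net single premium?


NSP = benefit * sum_{k=0}^{n-1} k_p_x * q * v^(k+1)
With constant q=0.017, v=0.943396
Sum = 0.149548
NSP = 413192 * 0.149548
= 61791.8612


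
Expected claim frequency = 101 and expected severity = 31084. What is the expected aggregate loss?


E[S] = E[N] * E[X]
= 101 * 31084
= 3.1395e+06


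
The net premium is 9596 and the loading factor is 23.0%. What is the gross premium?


Gross = net * (1 + loading)
= 9596 * (1 + 0.23)
= 9596 * 1.23
= 11803.08


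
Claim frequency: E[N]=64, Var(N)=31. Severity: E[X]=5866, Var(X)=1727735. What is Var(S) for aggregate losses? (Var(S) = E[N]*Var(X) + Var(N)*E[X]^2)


Var(S) = E[N]*Var(X) + Var(N)*E[X]^2
= 64*1727735 + 31*5866^2
= 110575040 + 1066708636
= 1.1773e+09


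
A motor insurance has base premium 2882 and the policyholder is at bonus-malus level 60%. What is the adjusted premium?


adjusted = base * BM_level / 100
= 2882 * 60 / 100
= 2882 * 0.6
= 1729.2


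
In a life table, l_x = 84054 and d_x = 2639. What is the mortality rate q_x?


q_x = d_x / l_x
= 2639 / 84054
= 0.0314


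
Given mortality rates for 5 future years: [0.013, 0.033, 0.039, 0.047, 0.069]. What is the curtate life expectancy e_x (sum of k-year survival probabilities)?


e_x = sum_{k=1}^{n} k_p_x
k_p_x values:
  1_p_x = 0.987
  2_p_x = 0.954429
  3_p_x = 0.917206
  4_p_x = 0.874098
  5_p_x = 0.813785
e_x = 4.5465


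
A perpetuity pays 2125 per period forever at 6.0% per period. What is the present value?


PV = PMT / i
= 2125 / 0.06
= 35416.6667


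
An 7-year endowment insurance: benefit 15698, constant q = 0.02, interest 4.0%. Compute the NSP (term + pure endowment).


Term component = 1780.6552
Pure endowment = 7_p_x * v^7 * benefit = 0.868126 * 0.759918 * 15698 = 10356.0343
NSP = 12136.6895


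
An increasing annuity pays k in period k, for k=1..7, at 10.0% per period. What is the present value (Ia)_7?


(Ia)_n = sum_{k=1}^{n} k * v^k, v = 1/(1+i)
v = 0.909091
Sum computed term by term:
(Ia)_7 = 17.6315


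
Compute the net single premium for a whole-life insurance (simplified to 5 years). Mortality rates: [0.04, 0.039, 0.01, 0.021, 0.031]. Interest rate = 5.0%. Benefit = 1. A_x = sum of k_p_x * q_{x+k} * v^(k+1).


v = 0.952381
Year 0: k_p_x=1.0, q=0.04, term=0.038095
Year 1: k_p_x=0.96, q=0.039, term=0.033959
Year 2: k_p_x=0.92256, q=0.01, term=0.007969
Year 3: k_p_x=0.913334, q=0.021, term=0.015779
Year 4: k_p_x=0.894154, q=0.031, term=0.021718
A_x = 0.1175


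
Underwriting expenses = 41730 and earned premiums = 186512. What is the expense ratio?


Expense ratio = expenses / premiums
= 41730 / 186512
= 0.2237


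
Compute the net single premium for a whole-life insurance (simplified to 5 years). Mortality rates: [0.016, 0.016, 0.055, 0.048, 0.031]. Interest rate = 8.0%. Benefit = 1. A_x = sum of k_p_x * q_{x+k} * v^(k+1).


v = 0.925926
Year 0: k_p_x=1.0, q=0.016, term=0.014815
Year 1: k_p_x=0.984, q=0.016, term=0.013498
Year 2: k_p_x=0.968256, q=0.055, term=0.042275
Year 3: k_p_x=0.915002, q=0.048, term=0.032283
Year 4: k_p_x=0.871082, q=0.031, term=0.018378
A_x = 0.1212


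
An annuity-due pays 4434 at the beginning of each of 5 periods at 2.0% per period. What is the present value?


PV_due = PMT * (1-(1+i)^(-n))/i * (1+i)
PV_immediate = 20899.4795
PV_due = 20899.4795 * 1.02
= 21317.469


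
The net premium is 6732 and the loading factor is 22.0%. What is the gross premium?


Gross = net * (1 + loading)
= 6732 * (1 + 0.22)
= 6732 * 1.22
= 8213.04


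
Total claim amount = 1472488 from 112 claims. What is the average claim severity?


severity = total / number
= 1472488 / 112
= 13147.2143


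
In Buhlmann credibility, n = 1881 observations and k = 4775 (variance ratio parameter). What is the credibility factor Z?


Z = n / (n + k)
= 1881 / (1881 + 4775)
= 1881 / 6656
= 0.2826


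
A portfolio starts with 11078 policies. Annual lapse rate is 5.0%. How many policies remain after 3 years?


remaining = initial * (1 - lapse)^years
= 11078 * (1 - 0.05)^3
= 11078 * 0.857375
= 9498.0002


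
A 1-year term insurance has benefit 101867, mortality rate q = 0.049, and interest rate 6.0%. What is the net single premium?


NSP = benefit * q * v
v = 1/(1+i) = 0.943396
NSP = 101867 * 0.049 * 0.943396
= 4708.9462


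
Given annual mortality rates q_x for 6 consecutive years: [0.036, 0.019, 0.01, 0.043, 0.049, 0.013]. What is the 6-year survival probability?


p_k = 1 - q_k for each year
Survival = product of (1 - q_k)
= 0.964 * 0.981 * 0.99 * 0.957 * 0.951 * 0.987
= 0.841


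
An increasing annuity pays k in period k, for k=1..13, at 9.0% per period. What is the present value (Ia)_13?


(Ia)_n = sum_{k=1}^{n} k * v^k, v = 1/(1+i)
v = 0.917431
Sum computed term by term:
(Ia)_13 = 43.56


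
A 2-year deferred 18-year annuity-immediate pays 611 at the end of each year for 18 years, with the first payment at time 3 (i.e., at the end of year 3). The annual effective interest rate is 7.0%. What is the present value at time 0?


PV at time 2 of the 18-year annuity-immediate:
a_n = 611 * (1-(1+0.07)^(-18))/0.07 = 6146.1021
Discount back 2 years to time 0:
PV = 6146.1021 * (1+0.07)^(-2)
= 6146.1021 * 0.873439
= 5368.2436


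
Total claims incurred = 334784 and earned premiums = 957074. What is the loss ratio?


Loss ratio = claims / premiums
= 334784 / 957074
= 0.3498


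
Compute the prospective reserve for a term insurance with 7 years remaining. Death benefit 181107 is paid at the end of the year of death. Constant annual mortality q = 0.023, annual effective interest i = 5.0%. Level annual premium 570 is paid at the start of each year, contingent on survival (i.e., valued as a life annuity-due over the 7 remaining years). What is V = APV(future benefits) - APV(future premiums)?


v = 1/(1+i) = 0.952381
APV(future benefits) per unit = sum_{k=0}^{6} k_p_x * q * v^(k+1) = 0.124811
APV(future benefits) = 181107 * 0.124811 = 22604.1412
Life annuity-due factor ä_{x:7} = sum_{k=0}^{6} k_p_x * v^k = 5.697892
APV(future premiums) = 570 * 5.697892 = 3247.7986
V = 22604.1412 - 3247.7986
= 19356.3425


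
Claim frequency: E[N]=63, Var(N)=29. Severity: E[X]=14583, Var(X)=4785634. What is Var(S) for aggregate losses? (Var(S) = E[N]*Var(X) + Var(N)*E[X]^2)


Var(S) = E[N]*Var(X) + Var(N)*E[X]^2
= 63*4785634 + 29*14583^2
= 301494942 + 6167252781
= 6.4687e+09


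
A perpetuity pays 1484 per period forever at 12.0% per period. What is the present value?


PV = PMT / i
= 1484 / 0.12
= 12366.6667


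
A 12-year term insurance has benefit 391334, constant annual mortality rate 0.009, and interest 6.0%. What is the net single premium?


NSP = benefit * sum_{k=0}^{n-1} k_p_x * q * v^(k+1)
With constant q=0.009, v=0.943396
Sum = 0.072277
NSP = 391334 * 0.072277
= 28284.4973


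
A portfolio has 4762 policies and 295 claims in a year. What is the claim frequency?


frequency = claims / policies
= 295 / 4762
= 0.0619


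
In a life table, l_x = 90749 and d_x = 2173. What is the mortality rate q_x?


q_x = d_x / l_x
= 2173 / 90749
= 0.0239


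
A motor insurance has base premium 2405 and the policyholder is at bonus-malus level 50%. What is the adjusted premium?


adjusted = base * BM_level / 100
= 2405 * 50 / 100
= 2405 * 0.5
= 1202.5


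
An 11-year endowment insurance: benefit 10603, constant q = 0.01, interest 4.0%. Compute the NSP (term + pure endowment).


Term component = 887.2704
Pure endowment = 11_p_x * v^11 * benefit = 0.895338 * 0.649581 * 10603 = 6166.6482
NSP = 7053.9185


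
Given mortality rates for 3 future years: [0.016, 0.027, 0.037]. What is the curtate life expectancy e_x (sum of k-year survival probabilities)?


e_x = sum_{k=1}^{n} k_p_x
k_p_x values:
  1_p_x = 0.984
  2_p_x = 0.957432
  3_p_x = 0.922007
e_x = 2.8634


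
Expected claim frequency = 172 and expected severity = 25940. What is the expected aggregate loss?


E[S] = E[N] * E[X]
= 172 * 25940
= 4.4617e+06


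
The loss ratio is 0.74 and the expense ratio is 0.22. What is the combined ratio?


Combined ratio = loss ratio + expense ratio
= 0.74 + 0.22
= 0.96


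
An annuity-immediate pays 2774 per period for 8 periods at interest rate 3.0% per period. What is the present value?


PV = PMT * (1 - (1+i)^(-n)) / i
= 2774 * (1 - (1+0.03)^(-8)) / 0.03
= 2774 * (1 - 0.789409) / 0.03
= 2774 * 7.019692
= 19472.6261


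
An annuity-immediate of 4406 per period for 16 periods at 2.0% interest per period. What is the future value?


FV = PMT * ((1+i)^n - 1) / i
= 4406 * ((1.02)^16 - 1) / 0.02
= 4406 * (1.372786 - 1) / 0.02
= 82124.6908
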